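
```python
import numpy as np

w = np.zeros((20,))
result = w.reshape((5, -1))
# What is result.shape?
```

(5, 4)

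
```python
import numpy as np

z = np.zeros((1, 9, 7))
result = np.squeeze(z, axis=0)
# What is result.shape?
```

(9, 7)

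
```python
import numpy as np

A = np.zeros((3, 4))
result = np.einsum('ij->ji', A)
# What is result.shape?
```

(4, 3)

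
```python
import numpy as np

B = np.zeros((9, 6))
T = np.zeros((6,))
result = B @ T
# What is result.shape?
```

(9,)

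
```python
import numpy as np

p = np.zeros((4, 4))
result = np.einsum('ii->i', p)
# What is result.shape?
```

(4,)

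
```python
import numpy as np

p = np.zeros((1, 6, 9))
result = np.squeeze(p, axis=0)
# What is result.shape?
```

(6, 9)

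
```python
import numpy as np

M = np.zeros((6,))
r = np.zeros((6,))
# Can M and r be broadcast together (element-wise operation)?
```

Yes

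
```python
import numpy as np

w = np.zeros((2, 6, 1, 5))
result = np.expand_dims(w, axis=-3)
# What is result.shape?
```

(2, 6, 1, 1, 5)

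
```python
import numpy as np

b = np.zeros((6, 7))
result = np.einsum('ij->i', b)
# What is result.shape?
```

(6,)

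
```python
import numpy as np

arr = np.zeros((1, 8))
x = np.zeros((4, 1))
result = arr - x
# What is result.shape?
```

(4, 8)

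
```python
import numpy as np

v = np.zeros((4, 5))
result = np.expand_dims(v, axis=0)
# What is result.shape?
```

(1, 4, 5)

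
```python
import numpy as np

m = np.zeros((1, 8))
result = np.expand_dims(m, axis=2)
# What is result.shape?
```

(1, 8, 1)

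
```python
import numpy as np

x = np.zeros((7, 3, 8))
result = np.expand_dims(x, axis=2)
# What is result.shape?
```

(7, 3, 1, 8)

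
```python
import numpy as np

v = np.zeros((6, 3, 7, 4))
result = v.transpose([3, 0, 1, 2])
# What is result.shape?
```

(4, 6, 3, 7)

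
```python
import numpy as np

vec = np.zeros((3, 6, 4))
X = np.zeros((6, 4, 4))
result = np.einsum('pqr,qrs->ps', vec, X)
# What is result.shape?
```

(3, 4)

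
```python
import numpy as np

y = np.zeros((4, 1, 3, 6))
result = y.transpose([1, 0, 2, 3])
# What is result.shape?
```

(1, 4, 3, 6)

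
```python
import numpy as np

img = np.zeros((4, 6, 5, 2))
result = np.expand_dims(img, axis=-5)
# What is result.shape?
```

(1, 4, 6, 5, 2)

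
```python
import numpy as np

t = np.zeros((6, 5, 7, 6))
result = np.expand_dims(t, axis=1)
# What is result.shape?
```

(6, 1, 5, 7, 6)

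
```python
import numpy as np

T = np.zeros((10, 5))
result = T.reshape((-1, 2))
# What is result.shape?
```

(25, 2)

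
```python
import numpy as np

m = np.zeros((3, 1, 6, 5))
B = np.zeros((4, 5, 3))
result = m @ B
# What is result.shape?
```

(3, 4, 6, 3)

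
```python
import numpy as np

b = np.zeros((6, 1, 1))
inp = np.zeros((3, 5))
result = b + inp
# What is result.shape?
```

(6, 3, 5)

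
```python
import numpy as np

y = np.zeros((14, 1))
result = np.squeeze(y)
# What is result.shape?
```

(14,)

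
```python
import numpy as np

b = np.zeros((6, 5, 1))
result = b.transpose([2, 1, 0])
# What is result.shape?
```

(1, 5, 6)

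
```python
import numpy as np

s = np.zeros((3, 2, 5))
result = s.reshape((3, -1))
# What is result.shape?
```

(3, 10)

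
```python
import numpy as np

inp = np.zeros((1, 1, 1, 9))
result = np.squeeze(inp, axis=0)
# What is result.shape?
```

(1, 1, 9)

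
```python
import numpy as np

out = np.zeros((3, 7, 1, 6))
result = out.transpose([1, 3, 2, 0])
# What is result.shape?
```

(7, 6, 1, 3)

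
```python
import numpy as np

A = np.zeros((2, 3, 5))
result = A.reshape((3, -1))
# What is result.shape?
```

(3, 10)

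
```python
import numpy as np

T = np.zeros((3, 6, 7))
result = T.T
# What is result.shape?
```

(7, 6, 3)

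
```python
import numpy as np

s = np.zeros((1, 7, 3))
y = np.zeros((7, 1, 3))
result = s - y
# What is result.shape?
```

(7, 7, 3)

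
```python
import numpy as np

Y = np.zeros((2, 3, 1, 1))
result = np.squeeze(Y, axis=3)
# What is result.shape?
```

(2, 3, 1)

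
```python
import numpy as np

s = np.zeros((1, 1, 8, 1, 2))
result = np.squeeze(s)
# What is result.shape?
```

(8, 2)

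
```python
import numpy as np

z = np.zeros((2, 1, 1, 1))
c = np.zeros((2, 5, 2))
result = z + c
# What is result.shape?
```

(2, 2, 5, 2)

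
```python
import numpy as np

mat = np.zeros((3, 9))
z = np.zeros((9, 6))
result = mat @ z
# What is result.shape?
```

(3, 6)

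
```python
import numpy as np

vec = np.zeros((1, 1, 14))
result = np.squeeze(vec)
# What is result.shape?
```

(14,)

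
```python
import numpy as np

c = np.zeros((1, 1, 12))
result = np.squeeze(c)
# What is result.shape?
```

(12,)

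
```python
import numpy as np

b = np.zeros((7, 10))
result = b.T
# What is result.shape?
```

(10, 7)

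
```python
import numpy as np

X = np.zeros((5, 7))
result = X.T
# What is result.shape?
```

(7, 5)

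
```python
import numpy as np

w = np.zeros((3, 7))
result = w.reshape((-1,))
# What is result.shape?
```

(21,)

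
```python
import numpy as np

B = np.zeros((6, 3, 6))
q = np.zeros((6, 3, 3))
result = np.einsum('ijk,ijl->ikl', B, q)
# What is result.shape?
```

(6, 6, 3)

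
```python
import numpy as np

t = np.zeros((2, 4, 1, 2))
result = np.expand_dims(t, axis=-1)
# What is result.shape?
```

(2, 4, 1, 2, 1)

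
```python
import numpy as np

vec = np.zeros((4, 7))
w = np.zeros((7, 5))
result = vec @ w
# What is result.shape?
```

(4, 5)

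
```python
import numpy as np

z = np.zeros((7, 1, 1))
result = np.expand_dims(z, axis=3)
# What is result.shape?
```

(7, 1, 1, 1)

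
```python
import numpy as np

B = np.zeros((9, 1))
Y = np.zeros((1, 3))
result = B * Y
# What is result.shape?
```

(9, 3)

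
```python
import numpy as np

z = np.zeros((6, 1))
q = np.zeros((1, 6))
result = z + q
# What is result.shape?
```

(6, 6)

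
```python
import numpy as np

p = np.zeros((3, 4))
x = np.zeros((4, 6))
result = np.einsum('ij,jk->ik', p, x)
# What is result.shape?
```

(3, 6)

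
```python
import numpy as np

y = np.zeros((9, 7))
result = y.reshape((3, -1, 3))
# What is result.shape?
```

(3, 7, 3)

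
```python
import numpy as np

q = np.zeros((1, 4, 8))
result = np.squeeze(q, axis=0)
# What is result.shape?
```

(4, 8)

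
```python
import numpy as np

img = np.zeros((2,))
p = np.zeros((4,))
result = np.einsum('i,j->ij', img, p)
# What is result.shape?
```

(2, 4)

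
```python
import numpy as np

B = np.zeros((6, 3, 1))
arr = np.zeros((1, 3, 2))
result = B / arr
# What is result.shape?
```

(6, 3, 2)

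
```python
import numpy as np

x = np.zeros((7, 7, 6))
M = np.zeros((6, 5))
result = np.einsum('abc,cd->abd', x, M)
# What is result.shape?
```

(7, 7, 5)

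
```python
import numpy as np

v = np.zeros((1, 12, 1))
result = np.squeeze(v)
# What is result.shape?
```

(12,)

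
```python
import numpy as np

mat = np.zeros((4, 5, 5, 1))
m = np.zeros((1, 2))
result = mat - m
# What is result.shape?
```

(4, 5, 5, 2)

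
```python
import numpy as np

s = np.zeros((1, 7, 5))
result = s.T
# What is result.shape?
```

(5, 7, 1)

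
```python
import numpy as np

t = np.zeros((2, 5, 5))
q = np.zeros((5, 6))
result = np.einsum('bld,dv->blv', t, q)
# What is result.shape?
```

(2, 5, 6)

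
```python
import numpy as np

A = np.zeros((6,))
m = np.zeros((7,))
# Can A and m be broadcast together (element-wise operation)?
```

No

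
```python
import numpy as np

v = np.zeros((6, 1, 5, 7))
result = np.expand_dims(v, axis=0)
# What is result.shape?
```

(1, 6, 1, 5, 7)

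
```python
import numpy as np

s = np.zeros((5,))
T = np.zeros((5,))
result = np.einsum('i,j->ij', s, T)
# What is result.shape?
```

(5, 5)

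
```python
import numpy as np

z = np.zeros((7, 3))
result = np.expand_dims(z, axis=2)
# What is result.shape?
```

(7, 3, 1)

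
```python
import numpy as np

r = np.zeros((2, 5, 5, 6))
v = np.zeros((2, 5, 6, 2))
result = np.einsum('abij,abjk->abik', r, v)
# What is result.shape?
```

(2, 5, 5, 2)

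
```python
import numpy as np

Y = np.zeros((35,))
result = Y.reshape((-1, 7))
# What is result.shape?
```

(5, 7)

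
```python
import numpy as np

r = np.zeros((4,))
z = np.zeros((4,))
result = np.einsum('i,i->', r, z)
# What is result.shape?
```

()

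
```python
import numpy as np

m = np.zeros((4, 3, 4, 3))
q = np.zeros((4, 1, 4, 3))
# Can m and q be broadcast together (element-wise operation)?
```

Yes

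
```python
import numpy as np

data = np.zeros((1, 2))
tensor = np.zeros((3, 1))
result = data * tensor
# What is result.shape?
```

(3, 2)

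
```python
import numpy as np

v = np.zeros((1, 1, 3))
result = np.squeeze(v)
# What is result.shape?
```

(3,)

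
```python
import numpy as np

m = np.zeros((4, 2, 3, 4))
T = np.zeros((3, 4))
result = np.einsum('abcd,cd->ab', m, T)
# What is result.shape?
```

(4, 2)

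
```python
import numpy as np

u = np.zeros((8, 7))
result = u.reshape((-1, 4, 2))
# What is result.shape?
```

(7, 4, 2)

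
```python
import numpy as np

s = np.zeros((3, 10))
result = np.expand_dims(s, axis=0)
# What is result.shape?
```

(1, 3, 10)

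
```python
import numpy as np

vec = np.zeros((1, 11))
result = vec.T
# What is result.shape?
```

(11, 1)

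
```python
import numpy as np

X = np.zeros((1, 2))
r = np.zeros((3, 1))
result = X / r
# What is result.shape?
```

(3, 2)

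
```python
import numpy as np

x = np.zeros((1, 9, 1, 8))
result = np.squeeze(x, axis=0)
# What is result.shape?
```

(9, 1, 8)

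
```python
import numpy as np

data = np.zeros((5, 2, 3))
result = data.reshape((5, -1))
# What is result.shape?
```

(5, 6)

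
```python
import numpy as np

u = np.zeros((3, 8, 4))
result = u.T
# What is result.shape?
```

(4, 8, 3)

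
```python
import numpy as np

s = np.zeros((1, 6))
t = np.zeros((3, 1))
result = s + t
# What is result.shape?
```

(3, 6)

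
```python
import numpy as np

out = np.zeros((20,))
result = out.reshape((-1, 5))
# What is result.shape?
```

(4, 5)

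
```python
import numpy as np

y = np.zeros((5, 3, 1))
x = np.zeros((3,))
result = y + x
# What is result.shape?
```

(5, 3, 3)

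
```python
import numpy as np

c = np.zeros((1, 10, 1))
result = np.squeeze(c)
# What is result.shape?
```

(10,)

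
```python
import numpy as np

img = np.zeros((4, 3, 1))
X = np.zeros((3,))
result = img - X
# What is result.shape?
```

(4, 3, 3)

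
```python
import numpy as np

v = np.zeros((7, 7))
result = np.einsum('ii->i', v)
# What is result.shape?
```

(7,)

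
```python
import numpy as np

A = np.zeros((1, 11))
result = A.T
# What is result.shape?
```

(11, 1)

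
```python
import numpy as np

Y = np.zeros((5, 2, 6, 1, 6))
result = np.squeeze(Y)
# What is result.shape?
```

(5, 2, 6, 6)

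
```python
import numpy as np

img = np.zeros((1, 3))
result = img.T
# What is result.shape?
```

(3, 1)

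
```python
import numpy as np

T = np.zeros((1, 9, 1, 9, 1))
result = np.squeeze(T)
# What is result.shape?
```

(9, 9)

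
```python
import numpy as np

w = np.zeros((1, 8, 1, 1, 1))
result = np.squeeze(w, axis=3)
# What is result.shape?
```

(1, 8, 1, 1)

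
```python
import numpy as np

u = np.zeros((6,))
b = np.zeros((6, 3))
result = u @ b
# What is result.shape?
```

(3,)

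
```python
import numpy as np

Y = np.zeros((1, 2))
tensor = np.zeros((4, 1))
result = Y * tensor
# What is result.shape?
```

(4, 2)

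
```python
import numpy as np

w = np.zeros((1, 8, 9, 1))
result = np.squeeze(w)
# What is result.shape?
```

(8, 9)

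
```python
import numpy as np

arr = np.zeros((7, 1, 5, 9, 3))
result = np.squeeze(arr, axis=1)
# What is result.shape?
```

(7, 5, 9, 3)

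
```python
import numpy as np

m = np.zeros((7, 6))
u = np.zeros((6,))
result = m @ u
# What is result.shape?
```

(7,)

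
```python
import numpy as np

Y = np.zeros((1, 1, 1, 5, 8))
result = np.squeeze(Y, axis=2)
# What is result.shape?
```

(1, 1, 5, 8)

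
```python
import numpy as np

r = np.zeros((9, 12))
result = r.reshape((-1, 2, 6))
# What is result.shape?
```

(9, 2, 6)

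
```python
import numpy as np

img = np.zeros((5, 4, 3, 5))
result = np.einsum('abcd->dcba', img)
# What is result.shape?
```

(5, 3, 4, 5)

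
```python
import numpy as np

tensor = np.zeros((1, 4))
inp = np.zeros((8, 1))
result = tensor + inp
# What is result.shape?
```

(8, 4)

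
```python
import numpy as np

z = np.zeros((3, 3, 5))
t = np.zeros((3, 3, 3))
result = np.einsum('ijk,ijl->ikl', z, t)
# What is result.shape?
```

(3, 5, 3)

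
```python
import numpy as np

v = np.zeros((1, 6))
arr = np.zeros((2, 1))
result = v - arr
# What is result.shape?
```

(2, 6)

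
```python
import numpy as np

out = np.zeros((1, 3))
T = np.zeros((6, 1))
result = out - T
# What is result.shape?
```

(6, 3)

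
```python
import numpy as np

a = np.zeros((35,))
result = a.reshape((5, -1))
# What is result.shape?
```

(5, 7)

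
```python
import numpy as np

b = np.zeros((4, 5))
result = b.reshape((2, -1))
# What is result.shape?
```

(2, 10)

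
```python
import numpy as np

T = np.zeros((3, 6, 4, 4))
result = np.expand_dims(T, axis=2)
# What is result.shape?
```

(3, 6, 1, 4, 4)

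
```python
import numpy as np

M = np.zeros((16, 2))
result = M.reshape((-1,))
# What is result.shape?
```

(32,)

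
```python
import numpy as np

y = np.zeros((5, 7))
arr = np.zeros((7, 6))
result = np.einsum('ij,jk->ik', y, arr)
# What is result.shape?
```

(5, 6)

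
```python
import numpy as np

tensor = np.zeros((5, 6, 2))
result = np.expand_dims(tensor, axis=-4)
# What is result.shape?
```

(1, 5, 6, 2)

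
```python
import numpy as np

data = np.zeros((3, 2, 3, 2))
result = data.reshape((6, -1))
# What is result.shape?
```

(6, 6)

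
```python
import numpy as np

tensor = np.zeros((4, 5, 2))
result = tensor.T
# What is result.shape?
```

(2, 5, 4)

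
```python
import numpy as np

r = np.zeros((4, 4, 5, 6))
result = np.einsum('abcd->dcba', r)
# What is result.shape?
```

(6, 5, 4, 4)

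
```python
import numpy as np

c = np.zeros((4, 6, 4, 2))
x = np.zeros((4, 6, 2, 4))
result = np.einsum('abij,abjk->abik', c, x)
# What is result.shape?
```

(4, 6, 4, 4)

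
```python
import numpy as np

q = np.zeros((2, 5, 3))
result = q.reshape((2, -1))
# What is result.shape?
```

(2, 15)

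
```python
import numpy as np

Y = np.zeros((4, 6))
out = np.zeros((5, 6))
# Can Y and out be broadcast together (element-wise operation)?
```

No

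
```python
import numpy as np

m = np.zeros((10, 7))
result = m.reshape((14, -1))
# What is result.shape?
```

(14, 5)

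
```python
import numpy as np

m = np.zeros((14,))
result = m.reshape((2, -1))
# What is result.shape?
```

(2, 7)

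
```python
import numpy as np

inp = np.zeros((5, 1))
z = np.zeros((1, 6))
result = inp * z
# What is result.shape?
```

(5, 6)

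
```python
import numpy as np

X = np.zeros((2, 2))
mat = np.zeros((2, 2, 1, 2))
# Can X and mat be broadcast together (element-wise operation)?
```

Yes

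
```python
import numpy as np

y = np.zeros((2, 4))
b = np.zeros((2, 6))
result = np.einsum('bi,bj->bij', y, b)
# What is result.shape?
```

(2, 4, 6)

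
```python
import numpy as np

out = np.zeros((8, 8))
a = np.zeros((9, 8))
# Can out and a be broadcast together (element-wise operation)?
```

No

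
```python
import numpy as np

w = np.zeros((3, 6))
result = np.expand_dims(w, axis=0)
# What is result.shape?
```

(1, 3, 6)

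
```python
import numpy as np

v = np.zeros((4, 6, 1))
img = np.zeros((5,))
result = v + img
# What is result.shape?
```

(4, 6, 5)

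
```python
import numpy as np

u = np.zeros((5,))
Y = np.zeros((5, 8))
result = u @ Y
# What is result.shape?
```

(8,)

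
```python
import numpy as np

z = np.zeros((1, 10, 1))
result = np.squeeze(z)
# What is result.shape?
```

(10,)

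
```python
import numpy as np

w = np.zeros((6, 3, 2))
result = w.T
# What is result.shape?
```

(2, 3, 6)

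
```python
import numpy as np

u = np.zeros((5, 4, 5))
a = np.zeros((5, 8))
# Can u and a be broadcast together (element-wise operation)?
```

No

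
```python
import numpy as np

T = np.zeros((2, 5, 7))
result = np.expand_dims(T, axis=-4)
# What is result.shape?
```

(1, 2, 5, 7)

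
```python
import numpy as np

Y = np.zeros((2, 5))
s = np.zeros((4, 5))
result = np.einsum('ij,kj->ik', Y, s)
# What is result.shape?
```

(2, 4)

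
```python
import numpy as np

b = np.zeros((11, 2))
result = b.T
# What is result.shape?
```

(2, 11)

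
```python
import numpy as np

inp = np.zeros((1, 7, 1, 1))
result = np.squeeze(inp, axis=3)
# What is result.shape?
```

(1, 7, 1)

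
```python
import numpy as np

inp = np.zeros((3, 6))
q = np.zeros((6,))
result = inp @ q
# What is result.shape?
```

(3,)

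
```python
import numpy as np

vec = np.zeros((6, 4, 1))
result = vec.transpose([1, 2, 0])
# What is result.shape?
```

(4, 1, 6)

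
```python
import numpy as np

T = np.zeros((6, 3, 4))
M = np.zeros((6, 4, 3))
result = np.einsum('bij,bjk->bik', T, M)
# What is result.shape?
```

(6, 3, 3)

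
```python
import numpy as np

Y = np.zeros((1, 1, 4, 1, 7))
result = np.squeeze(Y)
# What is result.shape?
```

(4, 7)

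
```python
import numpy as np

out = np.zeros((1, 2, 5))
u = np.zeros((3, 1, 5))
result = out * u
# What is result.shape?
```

(3, 2, 5)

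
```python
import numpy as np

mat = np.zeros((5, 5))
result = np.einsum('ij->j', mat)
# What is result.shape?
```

(5,)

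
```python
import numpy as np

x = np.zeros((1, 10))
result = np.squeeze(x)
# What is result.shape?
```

(10,)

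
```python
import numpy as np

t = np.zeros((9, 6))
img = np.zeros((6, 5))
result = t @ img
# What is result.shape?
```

(9, 5)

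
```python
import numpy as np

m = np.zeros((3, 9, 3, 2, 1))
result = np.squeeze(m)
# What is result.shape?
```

(3, 9, 3, 2)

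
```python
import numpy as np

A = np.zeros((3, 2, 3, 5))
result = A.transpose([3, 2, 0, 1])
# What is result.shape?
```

(5, 3, 3, 2)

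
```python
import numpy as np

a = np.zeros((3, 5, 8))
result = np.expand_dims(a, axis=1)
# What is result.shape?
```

(3, 1, 5, 8)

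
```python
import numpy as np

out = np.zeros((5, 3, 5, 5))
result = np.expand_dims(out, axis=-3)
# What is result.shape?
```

(5, 3, 1, 5, 5)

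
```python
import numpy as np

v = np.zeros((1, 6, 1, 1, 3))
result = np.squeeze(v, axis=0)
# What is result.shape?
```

(6, 1, 1, 3)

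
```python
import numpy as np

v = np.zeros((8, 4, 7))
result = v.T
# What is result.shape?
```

(7, 4, 8)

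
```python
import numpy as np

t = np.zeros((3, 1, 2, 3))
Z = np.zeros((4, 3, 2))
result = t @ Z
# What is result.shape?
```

(3, 4, 2, 2)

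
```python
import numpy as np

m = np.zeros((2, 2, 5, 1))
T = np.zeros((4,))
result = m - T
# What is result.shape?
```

(2, 2, 5, 4)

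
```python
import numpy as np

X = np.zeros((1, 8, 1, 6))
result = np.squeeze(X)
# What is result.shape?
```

(8, 6)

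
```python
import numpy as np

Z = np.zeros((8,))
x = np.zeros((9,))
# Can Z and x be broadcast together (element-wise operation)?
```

No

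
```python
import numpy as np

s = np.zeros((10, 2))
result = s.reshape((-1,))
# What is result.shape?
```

(20,)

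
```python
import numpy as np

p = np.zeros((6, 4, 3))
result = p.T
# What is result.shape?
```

(3, 4, 6)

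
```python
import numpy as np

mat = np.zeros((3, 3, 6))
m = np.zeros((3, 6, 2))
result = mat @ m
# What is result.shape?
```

(3, 3, 2)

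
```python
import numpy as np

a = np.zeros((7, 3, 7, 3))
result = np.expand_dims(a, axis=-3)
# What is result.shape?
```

(7, 3, 1, 7, 3)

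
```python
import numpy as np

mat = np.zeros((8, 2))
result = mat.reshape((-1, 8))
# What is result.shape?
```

(2, 8)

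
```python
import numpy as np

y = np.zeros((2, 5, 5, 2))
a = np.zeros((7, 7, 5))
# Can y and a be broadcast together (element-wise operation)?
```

No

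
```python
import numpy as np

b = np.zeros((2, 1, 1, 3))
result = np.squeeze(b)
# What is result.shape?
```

(2, 3)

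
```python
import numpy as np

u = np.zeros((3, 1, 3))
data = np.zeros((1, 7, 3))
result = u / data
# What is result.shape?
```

(3, 7, 3)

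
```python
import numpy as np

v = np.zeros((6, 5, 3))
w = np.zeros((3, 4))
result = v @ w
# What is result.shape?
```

(6, 5, 4)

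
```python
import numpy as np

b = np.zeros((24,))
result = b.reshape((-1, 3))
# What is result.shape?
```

(8, 3)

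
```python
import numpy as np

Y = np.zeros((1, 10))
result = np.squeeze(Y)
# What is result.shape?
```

(10,)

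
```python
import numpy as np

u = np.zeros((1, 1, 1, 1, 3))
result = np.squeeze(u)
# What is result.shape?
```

(3,)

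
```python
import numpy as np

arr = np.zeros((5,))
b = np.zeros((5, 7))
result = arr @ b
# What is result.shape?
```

(7,)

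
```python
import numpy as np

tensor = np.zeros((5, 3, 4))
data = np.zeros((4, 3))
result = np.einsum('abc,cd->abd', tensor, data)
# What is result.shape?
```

(5, 3, 3)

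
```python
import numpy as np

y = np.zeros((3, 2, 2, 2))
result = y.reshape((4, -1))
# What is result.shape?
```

(4, 6)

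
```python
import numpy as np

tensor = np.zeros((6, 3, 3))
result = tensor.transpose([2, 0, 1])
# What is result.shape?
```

(3, 6, 3)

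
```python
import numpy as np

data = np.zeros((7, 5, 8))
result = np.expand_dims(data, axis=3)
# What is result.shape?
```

(7, 5, 8, 1)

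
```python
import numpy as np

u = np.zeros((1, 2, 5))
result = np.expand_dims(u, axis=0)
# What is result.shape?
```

(1, 1, 2, 5)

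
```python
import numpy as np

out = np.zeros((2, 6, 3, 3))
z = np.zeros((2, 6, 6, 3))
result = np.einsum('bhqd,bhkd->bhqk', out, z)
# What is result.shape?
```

(2, 6, 3, 6)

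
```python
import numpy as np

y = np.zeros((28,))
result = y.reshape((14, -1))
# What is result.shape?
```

(14, 2)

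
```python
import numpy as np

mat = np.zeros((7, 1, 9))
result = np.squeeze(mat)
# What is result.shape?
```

(7, 9)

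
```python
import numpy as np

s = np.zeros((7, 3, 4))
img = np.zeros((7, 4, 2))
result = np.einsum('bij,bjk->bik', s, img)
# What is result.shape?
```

(7, 3, 2)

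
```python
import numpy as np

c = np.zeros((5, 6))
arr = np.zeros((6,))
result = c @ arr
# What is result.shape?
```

(5,)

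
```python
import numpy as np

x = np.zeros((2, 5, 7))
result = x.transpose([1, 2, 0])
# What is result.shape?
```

(5, 7, 2)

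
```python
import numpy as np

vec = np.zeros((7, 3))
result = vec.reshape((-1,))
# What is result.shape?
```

(21,)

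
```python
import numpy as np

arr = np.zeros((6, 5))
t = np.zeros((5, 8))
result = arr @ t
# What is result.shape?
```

(6, 8)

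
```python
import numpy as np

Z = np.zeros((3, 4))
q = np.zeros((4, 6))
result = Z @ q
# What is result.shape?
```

(3, 6)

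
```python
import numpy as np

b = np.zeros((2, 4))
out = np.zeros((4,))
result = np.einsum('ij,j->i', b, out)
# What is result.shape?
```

(2,)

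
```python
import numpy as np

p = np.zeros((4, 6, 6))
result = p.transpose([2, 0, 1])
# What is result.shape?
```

(6, 4, 6)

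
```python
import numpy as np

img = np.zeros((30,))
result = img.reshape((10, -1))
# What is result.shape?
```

(10, 3)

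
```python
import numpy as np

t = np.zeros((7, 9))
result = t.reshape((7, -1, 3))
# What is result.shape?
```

(7, 3, 3)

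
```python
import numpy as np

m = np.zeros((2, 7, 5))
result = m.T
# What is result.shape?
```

(5, 7, 2)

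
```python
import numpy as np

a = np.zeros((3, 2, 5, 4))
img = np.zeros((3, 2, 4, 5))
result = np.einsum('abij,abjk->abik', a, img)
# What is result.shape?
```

(3, 2, 5, 5)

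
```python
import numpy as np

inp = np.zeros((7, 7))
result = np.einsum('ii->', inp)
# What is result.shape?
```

()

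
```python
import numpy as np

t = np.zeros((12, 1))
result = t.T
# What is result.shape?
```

(1, 12)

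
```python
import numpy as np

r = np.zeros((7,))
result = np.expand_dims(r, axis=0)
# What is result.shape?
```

(1, 7)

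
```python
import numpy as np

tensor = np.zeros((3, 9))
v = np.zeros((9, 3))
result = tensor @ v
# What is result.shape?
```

(3, 3)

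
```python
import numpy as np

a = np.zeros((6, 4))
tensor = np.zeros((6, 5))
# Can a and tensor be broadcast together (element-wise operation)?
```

No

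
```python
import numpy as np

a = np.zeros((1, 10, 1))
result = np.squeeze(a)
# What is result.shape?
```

(10,)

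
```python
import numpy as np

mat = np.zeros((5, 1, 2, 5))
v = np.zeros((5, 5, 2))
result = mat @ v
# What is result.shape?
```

(5, 5, 2, 2)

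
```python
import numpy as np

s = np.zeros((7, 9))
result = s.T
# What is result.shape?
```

(9, 7)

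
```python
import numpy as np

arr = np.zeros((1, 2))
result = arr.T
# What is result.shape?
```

(2, 1)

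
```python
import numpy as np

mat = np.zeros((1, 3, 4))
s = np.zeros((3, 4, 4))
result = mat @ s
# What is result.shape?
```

(3, 3, 4)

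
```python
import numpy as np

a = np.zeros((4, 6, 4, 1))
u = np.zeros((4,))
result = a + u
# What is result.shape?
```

(4, 6, 4, 4)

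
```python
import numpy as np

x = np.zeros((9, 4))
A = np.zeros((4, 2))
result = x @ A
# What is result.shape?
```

(9, 2)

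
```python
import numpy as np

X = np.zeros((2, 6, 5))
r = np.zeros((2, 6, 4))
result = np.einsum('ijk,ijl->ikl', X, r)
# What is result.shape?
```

(2, 5, 4)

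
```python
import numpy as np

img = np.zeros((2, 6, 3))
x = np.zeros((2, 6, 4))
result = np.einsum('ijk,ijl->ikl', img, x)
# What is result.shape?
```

(2, 3, 4)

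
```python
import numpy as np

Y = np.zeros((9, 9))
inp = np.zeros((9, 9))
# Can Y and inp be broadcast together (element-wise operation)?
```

Yes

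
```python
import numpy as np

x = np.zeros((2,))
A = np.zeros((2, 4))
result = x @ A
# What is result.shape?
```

(4,)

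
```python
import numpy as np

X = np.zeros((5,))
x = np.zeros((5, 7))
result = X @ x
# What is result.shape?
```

(7,)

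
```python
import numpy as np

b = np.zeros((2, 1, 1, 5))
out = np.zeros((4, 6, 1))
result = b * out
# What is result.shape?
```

(2, 4, 6, 5)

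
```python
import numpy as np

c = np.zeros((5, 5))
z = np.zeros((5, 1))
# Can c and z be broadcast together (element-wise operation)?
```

Yes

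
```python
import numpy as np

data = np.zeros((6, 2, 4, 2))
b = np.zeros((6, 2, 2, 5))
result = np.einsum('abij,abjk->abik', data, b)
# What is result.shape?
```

(6, 2, 4, 5)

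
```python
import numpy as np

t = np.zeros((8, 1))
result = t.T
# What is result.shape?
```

(1, 8)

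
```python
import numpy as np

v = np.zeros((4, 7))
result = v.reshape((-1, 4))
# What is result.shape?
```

(7, 4)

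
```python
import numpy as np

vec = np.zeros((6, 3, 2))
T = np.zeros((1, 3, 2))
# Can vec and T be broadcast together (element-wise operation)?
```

Yes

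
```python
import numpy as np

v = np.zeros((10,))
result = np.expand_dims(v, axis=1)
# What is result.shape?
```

(10, 1)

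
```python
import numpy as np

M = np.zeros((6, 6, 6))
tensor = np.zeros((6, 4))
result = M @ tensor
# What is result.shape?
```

(6, 6, 4)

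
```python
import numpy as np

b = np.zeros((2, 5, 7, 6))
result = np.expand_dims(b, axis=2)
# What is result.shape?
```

(2, 5, 1, 7, 6)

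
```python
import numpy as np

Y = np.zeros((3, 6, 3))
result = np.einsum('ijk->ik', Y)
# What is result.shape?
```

(3, 3)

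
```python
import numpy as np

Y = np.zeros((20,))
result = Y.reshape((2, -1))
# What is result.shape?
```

(2, 10)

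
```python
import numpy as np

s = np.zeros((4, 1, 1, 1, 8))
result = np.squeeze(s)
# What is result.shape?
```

(4, 8)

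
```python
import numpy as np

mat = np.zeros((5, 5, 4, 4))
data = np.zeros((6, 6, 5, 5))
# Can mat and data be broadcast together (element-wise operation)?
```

No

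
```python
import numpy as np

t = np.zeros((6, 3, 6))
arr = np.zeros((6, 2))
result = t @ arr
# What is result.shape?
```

(6, 3, 2)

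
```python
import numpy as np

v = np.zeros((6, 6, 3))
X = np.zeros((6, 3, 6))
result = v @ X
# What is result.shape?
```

(6, 6, 6)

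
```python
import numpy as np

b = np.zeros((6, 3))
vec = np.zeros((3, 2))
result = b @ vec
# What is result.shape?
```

(6, 2)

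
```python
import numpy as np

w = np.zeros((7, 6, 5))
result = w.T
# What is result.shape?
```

(5, 6, 7)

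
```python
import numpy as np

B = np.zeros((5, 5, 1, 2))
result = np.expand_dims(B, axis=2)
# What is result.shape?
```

(5, 5, 1, 1, 2)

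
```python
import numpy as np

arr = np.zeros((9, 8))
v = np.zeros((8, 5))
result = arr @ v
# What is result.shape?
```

(9, 5)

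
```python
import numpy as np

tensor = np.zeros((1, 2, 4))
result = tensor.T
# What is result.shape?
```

(4, 2, 1)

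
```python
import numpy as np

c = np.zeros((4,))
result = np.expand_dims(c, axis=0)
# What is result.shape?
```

(1, 4)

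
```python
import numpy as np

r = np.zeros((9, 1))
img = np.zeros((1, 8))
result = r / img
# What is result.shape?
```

(9, 8)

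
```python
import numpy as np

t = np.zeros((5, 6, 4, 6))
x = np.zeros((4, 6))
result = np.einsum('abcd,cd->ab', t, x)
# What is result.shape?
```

(5, 6)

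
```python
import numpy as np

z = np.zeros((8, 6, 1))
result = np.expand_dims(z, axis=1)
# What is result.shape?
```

(8, 1, 6, 1)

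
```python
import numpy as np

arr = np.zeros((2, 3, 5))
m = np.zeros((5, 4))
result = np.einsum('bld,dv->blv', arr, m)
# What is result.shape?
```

(2, 3, 4)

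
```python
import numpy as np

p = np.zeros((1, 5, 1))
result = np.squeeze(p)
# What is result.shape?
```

(5,)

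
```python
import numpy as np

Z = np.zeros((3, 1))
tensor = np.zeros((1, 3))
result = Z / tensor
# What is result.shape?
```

(3, 3)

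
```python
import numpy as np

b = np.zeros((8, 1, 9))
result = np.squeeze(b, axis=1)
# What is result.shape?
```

(8, 9)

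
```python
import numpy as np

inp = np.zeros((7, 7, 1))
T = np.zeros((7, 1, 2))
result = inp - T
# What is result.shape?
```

(7, 7, 2)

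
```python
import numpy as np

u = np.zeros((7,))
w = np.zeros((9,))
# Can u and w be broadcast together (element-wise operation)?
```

No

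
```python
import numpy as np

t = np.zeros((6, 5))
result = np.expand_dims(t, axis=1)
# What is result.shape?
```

(6, 1, 5)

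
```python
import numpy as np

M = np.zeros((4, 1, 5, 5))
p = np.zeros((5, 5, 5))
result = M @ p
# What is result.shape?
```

(4, 5, 5, 5)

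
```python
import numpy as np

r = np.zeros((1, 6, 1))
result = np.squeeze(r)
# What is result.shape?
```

(6,)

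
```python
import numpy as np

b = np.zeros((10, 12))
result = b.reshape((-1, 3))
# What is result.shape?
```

(40, 3)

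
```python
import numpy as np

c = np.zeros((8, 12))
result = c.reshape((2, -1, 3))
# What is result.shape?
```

(2, 16, 3)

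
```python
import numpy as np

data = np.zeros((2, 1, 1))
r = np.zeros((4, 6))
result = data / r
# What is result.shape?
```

(2, 4, 6)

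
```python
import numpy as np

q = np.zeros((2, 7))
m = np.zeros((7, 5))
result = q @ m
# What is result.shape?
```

(2, 5)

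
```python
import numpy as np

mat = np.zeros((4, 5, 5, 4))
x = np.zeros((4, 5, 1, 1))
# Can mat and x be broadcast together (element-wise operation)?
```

Yes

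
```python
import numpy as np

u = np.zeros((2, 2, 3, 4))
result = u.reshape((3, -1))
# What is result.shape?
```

(3, 16)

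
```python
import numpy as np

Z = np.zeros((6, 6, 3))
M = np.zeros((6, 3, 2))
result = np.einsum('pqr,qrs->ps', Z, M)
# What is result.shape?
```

(6, 2)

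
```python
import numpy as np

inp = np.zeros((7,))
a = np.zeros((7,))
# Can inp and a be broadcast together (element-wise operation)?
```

Yes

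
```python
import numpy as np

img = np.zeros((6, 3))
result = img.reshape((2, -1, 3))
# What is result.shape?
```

(2, 3, 3)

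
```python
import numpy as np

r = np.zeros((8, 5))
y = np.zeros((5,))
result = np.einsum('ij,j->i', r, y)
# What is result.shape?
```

(8,)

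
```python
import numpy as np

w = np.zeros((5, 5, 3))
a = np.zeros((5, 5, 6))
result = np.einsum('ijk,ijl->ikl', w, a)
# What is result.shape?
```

(5, 3, 6)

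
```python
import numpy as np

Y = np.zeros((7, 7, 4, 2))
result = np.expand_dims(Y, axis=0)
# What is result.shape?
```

(1, 7, 7, 4, 2)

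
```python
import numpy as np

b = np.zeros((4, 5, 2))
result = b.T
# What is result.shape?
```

(2, 5, 4)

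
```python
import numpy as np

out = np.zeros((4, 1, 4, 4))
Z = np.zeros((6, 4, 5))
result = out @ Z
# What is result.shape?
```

(4, 6, 4, 5)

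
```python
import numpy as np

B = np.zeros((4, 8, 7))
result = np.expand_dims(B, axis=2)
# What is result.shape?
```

(4, 8, 1, 7)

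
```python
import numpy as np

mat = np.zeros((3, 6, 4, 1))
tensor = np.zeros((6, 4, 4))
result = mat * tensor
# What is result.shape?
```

(3, 6, 4, 4)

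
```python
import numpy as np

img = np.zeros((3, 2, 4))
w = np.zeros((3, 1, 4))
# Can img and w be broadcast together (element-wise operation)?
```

Yes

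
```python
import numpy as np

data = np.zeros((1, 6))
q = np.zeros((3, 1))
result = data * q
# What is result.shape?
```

(3, 6)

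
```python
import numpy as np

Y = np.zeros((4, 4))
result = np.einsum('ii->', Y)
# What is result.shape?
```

()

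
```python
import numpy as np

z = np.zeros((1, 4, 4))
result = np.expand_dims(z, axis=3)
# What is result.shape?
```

(1, 4, 4, 1)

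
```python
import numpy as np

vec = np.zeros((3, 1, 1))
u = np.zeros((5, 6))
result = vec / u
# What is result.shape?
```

(3, 5, 6)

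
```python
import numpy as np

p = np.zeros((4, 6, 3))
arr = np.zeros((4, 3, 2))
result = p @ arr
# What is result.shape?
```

(4, 6, 2)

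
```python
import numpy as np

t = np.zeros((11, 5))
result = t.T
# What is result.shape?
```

(5, 11)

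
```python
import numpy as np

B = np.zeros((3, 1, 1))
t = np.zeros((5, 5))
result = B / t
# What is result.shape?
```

(3, 5, 5)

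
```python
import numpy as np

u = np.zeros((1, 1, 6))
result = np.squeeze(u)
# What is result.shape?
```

(6,)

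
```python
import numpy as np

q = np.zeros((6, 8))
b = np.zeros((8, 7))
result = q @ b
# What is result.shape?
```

(6, 7)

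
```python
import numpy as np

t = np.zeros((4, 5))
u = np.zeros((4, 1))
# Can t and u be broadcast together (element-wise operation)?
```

Yes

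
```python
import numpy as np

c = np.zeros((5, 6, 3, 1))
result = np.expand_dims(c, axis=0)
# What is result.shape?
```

(1, 5, 6, 3, 1)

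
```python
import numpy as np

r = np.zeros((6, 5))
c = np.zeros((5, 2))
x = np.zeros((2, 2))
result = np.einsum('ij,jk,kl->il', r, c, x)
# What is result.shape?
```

(6, 2)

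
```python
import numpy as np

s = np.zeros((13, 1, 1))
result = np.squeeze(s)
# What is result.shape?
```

(13,)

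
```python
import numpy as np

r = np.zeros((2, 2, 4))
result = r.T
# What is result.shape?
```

(4, 2, 2)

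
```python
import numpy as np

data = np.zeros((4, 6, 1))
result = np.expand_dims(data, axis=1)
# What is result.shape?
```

(4, 1, 6, 1)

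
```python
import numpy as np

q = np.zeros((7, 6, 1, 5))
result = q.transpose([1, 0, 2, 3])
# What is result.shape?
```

(6, 7, 1, 5)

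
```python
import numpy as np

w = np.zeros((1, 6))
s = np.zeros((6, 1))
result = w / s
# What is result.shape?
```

(6, 6)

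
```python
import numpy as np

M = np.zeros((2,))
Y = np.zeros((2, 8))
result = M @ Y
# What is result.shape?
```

(8,)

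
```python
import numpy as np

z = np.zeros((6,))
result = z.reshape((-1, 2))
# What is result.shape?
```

(3, 2)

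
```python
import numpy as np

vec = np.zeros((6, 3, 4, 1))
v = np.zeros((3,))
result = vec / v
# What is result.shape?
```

(6, 3, 4, 3)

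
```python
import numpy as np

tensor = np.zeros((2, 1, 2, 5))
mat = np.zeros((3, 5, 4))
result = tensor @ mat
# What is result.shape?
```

(2, 3, 2, 4)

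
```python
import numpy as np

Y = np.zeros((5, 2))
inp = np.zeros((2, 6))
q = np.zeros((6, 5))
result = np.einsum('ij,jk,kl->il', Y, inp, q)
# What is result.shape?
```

(5, 5)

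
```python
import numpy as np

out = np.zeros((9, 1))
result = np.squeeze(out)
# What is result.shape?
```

(9,)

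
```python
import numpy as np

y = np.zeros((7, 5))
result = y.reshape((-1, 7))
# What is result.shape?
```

(5, 7)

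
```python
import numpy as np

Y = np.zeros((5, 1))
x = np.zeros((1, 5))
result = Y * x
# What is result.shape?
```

(5, 5)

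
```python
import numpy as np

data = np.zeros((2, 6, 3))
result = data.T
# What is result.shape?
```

(3, 6, 2)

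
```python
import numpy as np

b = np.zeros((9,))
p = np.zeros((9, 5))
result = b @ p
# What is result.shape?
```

(5,)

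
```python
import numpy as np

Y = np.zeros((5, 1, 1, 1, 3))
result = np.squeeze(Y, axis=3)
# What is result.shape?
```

(5, 1, 1, 3)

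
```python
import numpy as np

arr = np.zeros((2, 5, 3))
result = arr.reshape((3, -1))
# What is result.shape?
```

(3, 10)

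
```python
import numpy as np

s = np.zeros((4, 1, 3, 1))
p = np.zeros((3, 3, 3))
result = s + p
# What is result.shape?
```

(4, 3, 3, 3)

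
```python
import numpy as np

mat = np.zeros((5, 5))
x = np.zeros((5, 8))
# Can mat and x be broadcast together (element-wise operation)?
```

No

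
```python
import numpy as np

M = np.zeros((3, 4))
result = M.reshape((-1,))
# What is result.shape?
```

(12,)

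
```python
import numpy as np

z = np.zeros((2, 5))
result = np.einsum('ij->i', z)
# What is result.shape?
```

(2,)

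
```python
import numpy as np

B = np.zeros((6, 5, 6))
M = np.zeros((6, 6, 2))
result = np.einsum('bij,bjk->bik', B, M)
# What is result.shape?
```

(6, 5, 2)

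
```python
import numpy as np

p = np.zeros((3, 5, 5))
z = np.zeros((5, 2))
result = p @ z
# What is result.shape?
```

(3, 5, 2)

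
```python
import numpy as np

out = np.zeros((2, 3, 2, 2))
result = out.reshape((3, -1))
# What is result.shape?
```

(3, 8)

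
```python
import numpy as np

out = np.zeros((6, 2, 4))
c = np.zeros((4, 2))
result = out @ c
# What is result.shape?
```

(6, 2, 2)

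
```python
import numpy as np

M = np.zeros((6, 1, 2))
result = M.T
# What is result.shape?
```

(2, 1, 6)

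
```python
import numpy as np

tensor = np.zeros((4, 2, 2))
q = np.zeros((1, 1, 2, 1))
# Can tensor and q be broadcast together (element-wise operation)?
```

Yes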